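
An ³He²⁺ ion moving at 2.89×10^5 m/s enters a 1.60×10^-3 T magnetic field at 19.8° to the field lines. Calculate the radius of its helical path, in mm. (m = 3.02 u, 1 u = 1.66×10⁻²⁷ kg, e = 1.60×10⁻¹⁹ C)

Only the perpendicular component v⊥ = v sin19.8° = 9.79×10^4 m/s is bent by the field.
r = m v⊥ /(qB) = (5.01×10^-27)(9.79×10^4) / [(2×1.60×10^-19)(1.60×10^-3)] = 0.959 m.

r ≈ 959 mm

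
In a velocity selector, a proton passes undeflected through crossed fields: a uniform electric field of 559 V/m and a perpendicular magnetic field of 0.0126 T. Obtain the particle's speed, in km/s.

v ≈ 44.4 km/s

For zero net force, qE = qvB, so v = E/B.
v = (559) / (0.0126) = 4.44×10^4 m/s.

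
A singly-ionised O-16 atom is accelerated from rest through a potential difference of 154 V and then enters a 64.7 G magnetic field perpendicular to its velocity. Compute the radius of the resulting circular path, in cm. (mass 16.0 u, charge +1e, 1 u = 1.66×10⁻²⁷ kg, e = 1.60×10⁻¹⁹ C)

The kinetic energy gained is K = qV = (1×1.60×10^-19)(154) = 2.46×10^-17 J.
v = √(2K/m) = 4.31×10^4 m/s.
r = mv/(qB) = (2.66×10^-26)(4.31×10^4) / [(1×1.60×10^-19)(6.47×10^-3)] = 1.11 m.

r ≈ 111 cm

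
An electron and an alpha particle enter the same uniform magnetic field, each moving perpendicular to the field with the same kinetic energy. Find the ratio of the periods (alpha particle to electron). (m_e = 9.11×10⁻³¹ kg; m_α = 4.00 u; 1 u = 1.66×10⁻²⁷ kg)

ratio ≈ 3640

T = 2πm/(qB) is independent of speed, so T₂/T₁ = (m₂/q₂)/(m₁/q₁).
T_{alpha particle}/T_{electron} = (6.64×10^-27/2e) / (9.11×10^-31/1e) = 3640.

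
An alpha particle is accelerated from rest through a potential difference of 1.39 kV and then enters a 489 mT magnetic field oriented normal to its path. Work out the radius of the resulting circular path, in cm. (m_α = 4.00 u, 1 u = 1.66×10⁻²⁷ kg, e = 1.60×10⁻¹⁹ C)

The kinetic energy gained is K = qV = (2×1.60×10^-19)(1390) = 4.45×10^-16 J.
v = √(2K/m) = 3.66×10^5 m/s.
r = mv/(qB) = (6.64×10^-27)(3.66×10^5) / [(2×1.60×10^-19)(0.489)] = 0.0155 m.

r ≈ 1.55 cm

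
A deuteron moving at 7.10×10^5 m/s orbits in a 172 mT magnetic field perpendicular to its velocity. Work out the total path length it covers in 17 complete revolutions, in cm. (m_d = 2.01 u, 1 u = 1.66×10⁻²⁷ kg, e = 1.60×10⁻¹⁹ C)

r = mv/(qB) = 0.0861 m, so one revolution covers 2πr = 0.541 m.
In 17 revolutions: L = 17·2πr = 9.19 m.

L ≈ 919 cm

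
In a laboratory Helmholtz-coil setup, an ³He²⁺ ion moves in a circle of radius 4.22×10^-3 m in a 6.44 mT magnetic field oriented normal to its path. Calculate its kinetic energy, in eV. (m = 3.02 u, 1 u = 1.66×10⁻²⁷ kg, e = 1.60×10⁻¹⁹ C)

K ≈ 0.0471 eV

v = qBr/m = (2×1.60×10^-19)(6.44×10^-3)(4.22×10^-3) / (5.01×10^-27) = 1730 m/s.
K = ½mv² = 0.5·(5.01×10^-27)·(1730)² = 7.54×10^-21 J = 0.0471 eV.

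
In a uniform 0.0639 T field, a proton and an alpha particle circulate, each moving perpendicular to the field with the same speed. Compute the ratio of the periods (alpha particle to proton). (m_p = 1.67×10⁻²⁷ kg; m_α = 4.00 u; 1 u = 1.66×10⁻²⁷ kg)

ratio ≈ 1.99

T = 2πm/(qB) is independent of speed, so T₂/T₁ = (m₂/q₂)/(m₁/q₁).
T_{alpha particle}/T_{proton} = (6.64×10^-27/2e) / (1.67×10^-27/1e) = 1.99.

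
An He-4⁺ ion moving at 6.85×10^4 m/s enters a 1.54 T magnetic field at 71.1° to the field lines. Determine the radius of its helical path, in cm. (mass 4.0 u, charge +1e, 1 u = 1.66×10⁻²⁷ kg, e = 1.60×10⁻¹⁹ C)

Only the perpendicular component v⊥ = v sin71.1° = 6.48×10^4 m/s is bent by the field.
r = m v⊥ /(qB) = (6.64×10^-27)(6.48×10^4) / [(1×1.60×10^-19)(1.54)] = 1.75×10^-3 m.

r ≈ 0.175 cm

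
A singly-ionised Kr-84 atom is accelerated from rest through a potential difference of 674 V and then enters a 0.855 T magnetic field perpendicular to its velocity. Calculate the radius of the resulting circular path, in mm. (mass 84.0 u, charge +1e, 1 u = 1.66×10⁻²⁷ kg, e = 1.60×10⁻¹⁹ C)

r ≈ 40.1 mm

The kinetic energy gained is K = qV = (1×1.60×10^-19)(674) = 1.08×10^-16 J.
v = √(2K/m) = 3.93×10^4 m/s.
r = mv/(qB) = (1.39×10^-25)(3.93×10^4) / [(1×1.60×10^-19)(0.855)] = 0.0401 m.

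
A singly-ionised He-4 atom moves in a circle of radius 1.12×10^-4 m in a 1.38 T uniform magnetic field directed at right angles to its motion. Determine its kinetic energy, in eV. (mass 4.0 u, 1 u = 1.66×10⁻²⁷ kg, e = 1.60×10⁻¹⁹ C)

v = qBr/m = (1×1.60×10^-19)(1.38)(1.12×10^-4) / (6.64×10^-27) = 3720 m/s.
K = ½mv² = 0.5·(6.64×10^-27)·(3720)² = 4.61×10^-20 J = 0.288 eV.

K ≈ 0.288 eV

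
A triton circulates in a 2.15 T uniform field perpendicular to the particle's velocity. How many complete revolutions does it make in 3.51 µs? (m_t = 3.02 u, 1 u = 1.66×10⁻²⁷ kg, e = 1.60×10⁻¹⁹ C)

T = 2πm/(qB) = 2π(5.0132×10^-27) / [(1×1.60×10^-19)(2.15)] = 9.1566×10^-8 s.
N = t/T = 3.51×10^-6 / 9.1566×10^-8 ≈ 38.33, so 38 complete revolutions.

N = 38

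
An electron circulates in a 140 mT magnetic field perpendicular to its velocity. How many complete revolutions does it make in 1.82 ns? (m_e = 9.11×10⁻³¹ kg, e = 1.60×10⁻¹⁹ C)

N = 7

T = 2πm/(qB) = 2π(9.11×10^-31) / [(1×1.60×10^-19)(0.140)] = 2.5553×10^-10 s.
N = t/T = 1.82×10^-9 / 2.5553×10^-10 ≈ 7.12, so 7 complete revolutions.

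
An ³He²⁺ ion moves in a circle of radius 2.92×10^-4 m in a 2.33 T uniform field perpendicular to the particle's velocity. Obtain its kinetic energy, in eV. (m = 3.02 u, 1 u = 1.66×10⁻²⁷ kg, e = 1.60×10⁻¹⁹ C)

K ≈ 29.5 eV

v = qBr/m = (2×1.60×10^-19)(2.33)(2.92×10^-4) / (5.01×10^-27) = 4.34×10^4 m/s.
K = ½mv² = 0.5·(5.01×10^-27)·(4.34×10^4)² = 4.73×10^-18 J = 29.5 eV.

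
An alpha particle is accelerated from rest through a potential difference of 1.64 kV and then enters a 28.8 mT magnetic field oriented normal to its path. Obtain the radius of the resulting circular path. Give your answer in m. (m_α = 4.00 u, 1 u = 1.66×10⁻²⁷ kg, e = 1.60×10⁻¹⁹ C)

r ≈ 0.286 m

The kinetic energy gained is K = qV = (2×1.60×10^-19)(1640) = 5.25×10^-16 J.
v = √(2K/m) = 3.98×10^5 m/s.
r = mv/(qB) = (6.64×10^-27)(3.98×10^5) / [(2×1.60×10^-19)(0.0288)] = 0.286 m.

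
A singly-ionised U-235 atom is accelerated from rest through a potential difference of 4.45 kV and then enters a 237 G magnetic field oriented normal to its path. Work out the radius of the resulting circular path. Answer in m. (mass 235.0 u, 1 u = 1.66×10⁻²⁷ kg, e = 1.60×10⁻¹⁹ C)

r ≈ 6.22 m

The kinetic energy gained is K = qV = (1×1.60×10^-19)(4450) = 7.12×10^-16 J.
v = √(2K/m) = 6.04×10^4 m/s.
r = mv/(qB) = (3.90×10^-25)(6.04×10^4) / [(1×1.60×10^-19)(0.0237)] = 6.22 m.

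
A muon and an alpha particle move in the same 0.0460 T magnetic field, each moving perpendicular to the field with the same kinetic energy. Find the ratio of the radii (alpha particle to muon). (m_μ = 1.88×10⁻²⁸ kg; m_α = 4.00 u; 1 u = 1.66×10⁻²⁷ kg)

ratio ≈ 2.97

r = √(2mK)/(qB) ⇒ at equal K, r ∝ √m/q.
r_{alpha particle}/r_{muon} = 2.97.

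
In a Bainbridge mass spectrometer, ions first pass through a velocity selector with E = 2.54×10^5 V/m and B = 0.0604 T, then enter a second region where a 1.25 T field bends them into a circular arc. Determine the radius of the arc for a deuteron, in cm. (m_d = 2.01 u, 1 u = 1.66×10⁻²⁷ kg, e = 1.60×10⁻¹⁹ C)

r ≈ 7.02 cm

The selector passes v = E/B = 2.54×10^5/0.0604 = 4.21×10^6 m/s.
In the deflection region, r = mv/(qB₂) = (3.34×10^-27)(4.21×10^6) / [(1×1.60×10^-19)(1.25)] = 0.0702 m.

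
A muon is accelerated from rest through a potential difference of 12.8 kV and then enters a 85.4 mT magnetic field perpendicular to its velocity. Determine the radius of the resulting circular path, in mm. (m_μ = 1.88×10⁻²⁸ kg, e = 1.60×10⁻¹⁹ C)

The kinetic energy gained is K = qV = (1×1.60×10^-19)(1.28×10^4) = 2.05×10^-15 J.
v = √(2K/m) = 4.67×10^6 m/s.
r = mv/(qB) = (1.88×10^-28)(4.67×10^6) / [(1×1.60×10^-19)(0.0854)] = 0.0642 m.

r ≈ 64.2 mm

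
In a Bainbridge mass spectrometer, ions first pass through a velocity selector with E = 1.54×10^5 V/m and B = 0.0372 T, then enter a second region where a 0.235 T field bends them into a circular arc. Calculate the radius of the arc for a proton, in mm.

r ≈ 184 mm

The selector passes v = E/B = 1.54×10^5/0.0372 = 4.14×10^6 m/s.
In the deflection region, r = mv/(qB₂) = (1.67×10^-27)(4.14×10^6) / [(1×1.60×10^-19)(0.235)] = 0.184 m.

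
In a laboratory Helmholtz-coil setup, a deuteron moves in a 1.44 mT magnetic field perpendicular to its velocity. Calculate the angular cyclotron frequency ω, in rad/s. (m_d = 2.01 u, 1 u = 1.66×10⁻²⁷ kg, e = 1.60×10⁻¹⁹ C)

ω = qB/m = (1×1.60×10^-19)(1.44×10^-3) / (3.34×10^-27) = 6.91×10^4 rad/s.

ω ≈ 6.91×10^4 rad/s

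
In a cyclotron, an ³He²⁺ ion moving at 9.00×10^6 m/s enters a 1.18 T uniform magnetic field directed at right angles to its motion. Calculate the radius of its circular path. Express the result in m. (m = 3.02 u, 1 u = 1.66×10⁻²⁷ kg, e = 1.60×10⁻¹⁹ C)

r ≈ 0.119 m

The magnetic force provides the centripetal force: qvB = mv²/r, so r = mv/(qB).
r = (5.01×10^-27 kg)(9.00×10^6 m/s) / [(2×1.60×10^-19 C)(1.18 T)] = 0.119 m.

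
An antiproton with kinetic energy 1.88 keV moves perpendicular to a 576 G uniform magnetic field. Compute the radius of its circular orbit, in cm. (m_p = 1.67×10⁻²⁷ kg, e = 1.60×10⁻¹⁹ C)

r ≈ 10.9 cm

Convert the energy: K = 1.88 keV = 3.01×10^-16 J.
v = √(2K/m) = √(2·3.01×10^-16/1.67×10^-27) = 6.00×10^5 m/s.
r = mv/(qB) = (1.67×10^-27)(6.00×10^5) / [(1×1.60×10^-19)(0.0576)] = 0.109 m.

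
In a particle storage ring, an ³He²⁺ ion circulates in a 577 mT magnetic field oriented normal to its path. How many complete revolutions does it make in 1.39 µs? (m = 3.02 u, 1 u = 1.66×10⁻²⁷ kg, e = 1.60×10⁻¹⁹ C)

T = 2πm/(qB) = 2π(5.0132×10^-27) / [(2×1.60×10^-19)(0.577)] = 1.7060×10^-7 s.
N = t/T = 1.39×10^-6 / 1.7060×10^-7 ≈ 8.15, so 8 complete revolutions.

N = 8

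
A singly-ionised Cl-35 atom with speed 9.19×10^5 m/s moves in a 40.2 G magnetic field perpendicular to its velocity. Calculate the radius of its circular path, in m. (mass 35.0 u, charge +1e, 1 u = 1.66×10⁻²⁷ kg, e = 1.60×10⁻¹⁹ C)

r ≈ 83.0 m

The magnetic force provides the centripetal force: qvB = mv²/r, so r = mv/(qB).
r = (5.81×10^-26 kg)(9.19×10^5 m/s) / [(1×1.60×10^-19 C)(4.02×10^-3 T)] = 83.0 m.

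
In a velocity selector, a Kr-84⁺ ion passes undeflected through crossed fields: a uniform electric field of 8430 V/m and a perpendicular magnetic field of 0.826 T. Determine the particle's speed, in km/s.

v ≈ 10.2 km/s

For zero net force, qE = qvB, so v = E/B.
v = (8430) / (0.826) = 1.02×10^4 m/s.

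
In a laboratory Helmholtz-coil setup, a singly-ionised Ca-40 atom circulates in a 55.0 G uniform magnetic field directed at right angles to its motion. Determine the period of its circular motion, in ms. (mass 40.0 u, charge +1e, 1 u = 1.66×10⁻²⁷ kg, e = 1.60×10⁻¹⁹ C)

T ≈ 0.474 ms

The cyclotron period is independent of speed: T = 2πm/(qB).
T = 2π(6.64×10^-26) / [(1×1.60×10^-19)(5.50×10^-3)] = 4.74×10^-4 s.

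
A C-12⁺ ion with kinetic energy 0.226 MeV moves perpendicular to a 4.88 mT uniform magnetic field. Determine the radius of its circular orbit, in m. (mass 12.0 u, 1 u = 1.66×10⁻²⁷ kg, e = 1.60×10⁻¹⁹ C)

r ≈ 48.6 m

Convert the energy: K = 0.226 MeV = 3.62×10^-14 J.
v = √(2K/m) = √(2·3.62×10^-14/1.99×10^-26) = 1.91×10^6 m/s.
r = mv/(qB) = (1.99×10^-26)(1.91×10^6) / [(1×1.60×10^-19)(4.88×10^-3)] = 48.6 m.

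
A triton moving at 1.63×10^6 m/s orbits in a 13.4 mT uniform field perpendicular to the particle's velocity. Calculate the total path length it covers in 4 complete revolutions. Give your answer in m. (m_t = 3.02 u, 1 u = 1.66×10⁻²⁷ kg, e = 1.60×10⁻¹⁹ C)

r = mv/(qB) = 3.81 m, so one revolution covers 2πr = 23.9 m.
In 4 revolutions: L = 4·2πr = 95.8 m.

L ≈ 95.8 m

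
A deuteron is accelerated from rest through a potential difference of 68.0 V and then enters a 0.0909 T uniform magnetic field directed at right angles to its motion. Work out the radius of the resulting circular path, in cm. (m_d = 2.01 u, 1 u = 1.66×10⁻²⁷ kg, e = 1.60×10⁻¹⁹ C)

The kinetic energy gained is K = qV = (1×1.60×10^-19)(68.0) = 1.09×10^-17 J.
v = √(2K/m) = 8.08×10^4 m/s.
r = mv/(qB) = (3.34×10^-27)(8.08×10^4) / [(1×1.60×10^-19)(0.0909)] = 0.0185 m.

r ≈ 1.85 cm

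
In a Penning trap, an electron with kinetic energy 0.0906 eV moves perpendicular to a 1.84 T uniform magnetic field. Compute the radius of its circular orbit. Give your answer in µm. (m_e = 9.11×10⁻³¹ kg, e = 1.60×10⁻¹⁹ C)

r ≈ 0.552 µm

Convert the energy: K = 0.0906 eV = 1.45×10^-20 J.
v = √(2K/m) = √(2·1.45×10^-20/9.11×10^-31) = 1.78×10^5 m/s.
r = mv/(qB) = (9.11×10^-31)(1.78×10^5) / [(1×1.60×10^-19)(1.84)] = 5.52×10^-7 m.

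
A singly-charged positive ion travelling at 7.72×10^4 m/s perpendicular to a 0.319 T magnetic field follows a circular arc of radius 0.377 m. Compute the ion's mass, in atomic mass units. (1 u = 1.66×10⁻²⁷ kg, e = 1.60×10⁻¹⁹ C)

m ≈ 150 u

qvB = mv²/r ⇒ m = qBr/v.
m = (1×1.60×10^-19)(0.319)(0.377) / (7.72×10^4) = 2.49×10^-25 kg = 150 u.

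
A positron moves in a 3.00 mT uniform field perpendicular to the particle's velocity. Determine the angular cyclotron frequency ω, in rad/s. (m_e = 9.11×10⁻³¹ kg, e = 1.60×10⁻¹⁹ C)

ω = qB/m = (1×1.60×10^-19)(3.00×10^-3) / (9.11×10^-31) = 5.27×10^8 rad/s.

ω ≈ 5.27×10^8 rad/s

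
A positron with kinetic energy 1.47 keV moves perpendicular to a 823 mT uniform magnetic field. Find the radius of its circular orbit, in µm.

r ≈ 157 µm

Convert the energy: K = 1.47 keV = 2.35×10^-16 J.
v = √(2K/m) = √(2·2.35×10^-16/9.11×10^-31) = 2.27×10^7 m/s.
r = mv/(qB) = (9.11×10^-31)(2.27×10^7) / [(1×1.60×10^-19)(0.823)] = 1.57×10^-4 m.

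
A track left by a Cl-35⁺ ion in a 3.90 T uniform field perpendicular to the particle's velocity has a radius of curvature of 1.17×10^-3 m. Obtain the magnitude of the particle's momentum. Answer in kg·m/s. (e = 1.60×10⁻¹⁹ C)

p ≈ 7.30×10^-22 kg·m/s

Since qvB = mv²/r, the momentum p = mv = qBr.
p = (1×1.60×10^-19)(3.90)(1.17×10^-3) = 7.30×10^-22 kg·m/s.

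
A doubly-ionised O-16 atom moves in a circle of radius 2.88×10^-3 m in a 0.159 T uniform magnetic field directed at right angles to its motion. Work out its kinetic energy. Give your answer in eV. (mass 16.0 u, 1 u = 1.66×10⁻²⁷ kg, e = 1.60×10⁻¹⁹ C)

v = qBr/m = (2×1.60×10^-19)(0.159)(2.88×10^-3) / (2.66×10^-26) = 5520 m/s.
K = ½mv² = 0.5·(2.66×10^-26)·(5520)² = 4.04×10^-19 J = 2.53 eV.

K ≈ 2.53 eV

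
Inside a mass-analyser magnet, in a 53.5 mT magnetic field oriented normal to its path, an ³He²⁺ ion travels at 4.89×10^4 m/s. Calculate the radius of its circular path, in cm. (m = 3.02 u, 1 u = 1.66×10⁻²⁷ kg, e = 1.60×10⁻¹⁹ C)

The magnetic force provides the centripetal force: qvB = mv²/r, so r = mv/(qB).
r = (5.01×10^-27 kg)(4.89×10^4 m/s) / [(2×1.60×10^-19 C)(0.0535 T)] = 0.0143 m.

r ≈ 1.43 cm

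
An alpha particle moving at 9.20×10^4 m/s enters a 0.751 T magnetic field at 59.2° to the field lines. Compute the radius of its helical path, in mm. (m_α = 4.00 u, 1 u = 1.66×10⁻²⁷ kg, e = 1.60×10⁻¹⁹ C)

r ≈ 2.18 mm

Only the perpendicular component v⊥ = v sin59.2° = 7.90×10^4 m/s is bent by the field.
r = m v⊥ /(qB) = (6.64×10^-27)(7.90×10^4) / [(2×1.60×10^-19)(0.751)] = 2.18×10^-3 m.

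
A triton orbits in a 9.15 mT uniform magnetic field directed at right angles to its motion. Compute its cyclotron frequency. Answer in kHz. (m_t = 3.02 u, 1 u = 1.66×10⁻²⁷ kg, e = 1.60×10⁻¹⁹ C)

f = qB/(2πm) = (1×1.60×10^-19)(9.15×10^-3) / [2π(5.01×10^-27)] = 4.65×10^4 Hz.

f ≈ 46.5 kHz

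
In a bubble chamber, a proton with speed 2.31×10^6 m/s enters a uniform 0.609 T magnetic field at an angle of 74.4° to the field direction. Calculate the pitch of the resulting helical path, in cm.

pitch ≈ 6.69 cm

The velocity component along B is v∥ = v cos74.4° = 6.21×10^5 m/s.
The cyclotron period T = 2πm/(qB) = 1.08×10^-7 s is set by m, q, B alone.
Pitch = v∥·T = (6.21×10^5)(1.08×10^-7) = 0.0669 m.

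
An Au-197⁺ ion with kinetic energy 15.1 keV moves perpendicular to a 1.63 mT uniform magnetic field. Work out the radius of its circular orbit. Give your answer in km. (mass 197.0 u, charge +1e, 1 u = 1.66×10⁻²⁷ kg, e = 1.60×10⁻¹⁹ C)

r ≈ 0.152 km

Convert the energy: K = 15.1 keV = 2.42×10^-15 J.
v = √(2K/m) = √(2·2.42×10^-15/3.27×10^-25) = 1.22×10^5 m/s.
r = mv/(qB) = (3.27×10^-25)(1.22×10^5) / [(1×1.60×10^-19)(1.63×10^-3)] = 152 m.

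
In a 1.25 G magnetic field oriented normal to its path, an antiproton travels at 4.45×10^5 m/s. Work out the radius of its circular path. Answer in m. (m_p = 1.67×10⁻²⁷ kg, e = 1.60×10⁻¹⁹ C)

r ≈ 37.2 m

The magnetic force provides the centripetal force: qvB = mv²/r, so r = mv/(qB).
r = (1.67×10^-27 kg)(4.45×10^5 m/s) / [(1×1.60×10^-19 C)(1.25×10^-4 T)] = 37.2 m.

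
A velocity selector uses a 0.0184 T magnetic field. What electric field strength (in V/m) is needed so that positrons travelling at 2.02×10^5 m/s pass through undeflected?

E ≈ 3720 V/m

qE = qvB ⇒ E = vB = (2.02×10^5)(0.0184) = 3720 V/m.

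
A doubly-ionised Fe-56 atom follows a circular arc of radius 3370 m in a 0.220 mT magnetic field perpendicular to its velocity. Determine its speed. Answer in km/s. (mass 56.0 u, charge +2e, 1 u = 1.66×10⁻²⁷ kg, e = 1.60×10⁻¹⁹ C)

From qvB = mv²/r, v = qBr/m.
v = (2×1.60×10^-19)(2.20×10^-4)(3370) / (9.30×10^-26) = 2.55×10^6 m/s.

v ≈ 2550 km/s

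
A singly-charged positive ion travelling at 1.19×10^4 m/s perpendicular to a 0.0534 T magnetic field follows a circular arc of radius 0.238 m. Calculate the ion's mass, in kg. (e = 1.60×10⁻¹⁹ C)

m ≈ 1.71×10^-25 kg

qvB = mv²/r ⇒ m = qBr/v.
m = (1×1.60×10^-19)(0.0534)(0.238) / (1.19×10^4) = 1.71×10^-25 kg.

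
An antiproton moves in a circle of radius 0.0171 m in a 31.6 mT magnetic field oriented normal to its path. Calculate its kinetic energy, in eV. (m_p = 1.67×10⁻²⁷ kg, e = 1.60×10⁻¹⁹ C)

K ≈ 14.0 eV

v = qBr/m = (1×1.60×10^-19)(0.0316)(0.0171) / (1.67×10^-27) = 5.18×10^4 m/s.
K = ½mv² = 0.5·(1.67×10^-27)·(5.18×10^4)² = 2.24×10^-18 J = 14.0 eV.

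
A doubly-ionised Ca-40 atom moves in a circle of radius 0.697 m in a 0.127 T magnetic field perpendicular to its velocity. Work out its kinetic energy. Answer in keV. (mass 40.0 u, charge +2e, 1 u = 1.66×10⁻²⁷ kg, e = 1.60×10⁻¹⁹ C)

v = qBr/m = (2×1.60×10^-19)(0.127)(0.697) / (6.64×10^-26) = 4.27×10^5 m/s.
K = ½mv² = 0.5·(6.64×10^-26)·(4.27×10^5)² = 6.04×10^-15 J = 37.8 keV.

K ≈ 37.8 keV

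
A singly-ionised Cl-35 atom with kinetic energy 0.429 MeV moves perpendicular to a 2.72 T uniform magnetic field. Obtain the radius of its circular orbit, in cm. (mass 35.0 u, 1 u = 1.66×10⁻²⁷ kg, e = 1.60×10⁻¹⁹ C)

Convert the energy: K = 0.429 MeV = 6.86×10^-14 J.
v = √(2K/m) = √(2·6.86×10^-14/5.81×10^-26) = 1.54×10^6 m/s.
r = mv/(qB) = (5.81×10^-26)(1.54×10^6) / [(1×1.60×10^-19)(2.72)] = 0.205 m.

r ≈ 20.5 cm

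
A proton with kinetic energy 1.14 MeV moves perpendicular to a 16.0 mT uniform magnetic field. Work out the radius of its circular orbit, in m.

Convert the energy: K = 1.14 MeV = 1.82×10^-13 J.
v = √(2K/m) = √(2·1.82×10^-13/1.67×10^-27) = 1.48×10^7 m/s.
r = mv/(qB) = (1.67×10^-27)(1.48×10^7) / [(1×1.60×10^-19)(0.0160)] = 9.64 m.

r ≈ 9.64 m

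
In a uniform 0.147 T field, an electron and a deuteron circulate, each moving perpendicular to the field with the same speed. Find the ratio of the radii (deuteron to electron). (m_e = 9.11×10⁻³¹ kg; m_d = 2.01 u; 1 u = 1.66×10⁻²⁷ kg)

ratio ≈ 3660

r = mv/(qB) ⇒ at equal v, r ∝ m/q.
r_{deuteron}/r_{electron} = 3660.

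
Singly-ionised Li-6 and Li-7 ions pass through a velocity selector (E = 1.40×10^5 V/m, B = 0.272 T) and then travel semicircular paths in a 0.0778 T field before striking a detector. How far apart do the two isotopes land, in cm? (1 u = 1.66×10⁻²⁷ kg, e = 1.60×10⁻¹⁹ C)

Both emerge at v = E/B₁ = 5.15×10^5 m/s.
r = mv/(qB₂), so r₁ = 0.4118 m and r₂ = 0.4805 m, giving Δr = 0.0686 m.
After a semicircle each ion lands a diameter 2r from the entry slit, so the separation is 2Δr = 0.137 m.

Δd ≈ 13.7 cm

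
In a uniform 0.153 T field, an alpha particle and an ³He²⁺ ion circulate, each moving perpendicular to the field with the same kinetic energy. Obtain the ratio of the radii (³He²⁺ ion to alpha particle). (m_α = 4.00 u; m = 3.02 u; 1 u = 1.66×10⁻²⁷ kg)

ratio ≈ 0.869

r = √(2mK)/(qB) ⇒ at equal K, r ∝ √m/q.
r_{³He²⁺ ion}/r_{alpha particle} = 0.869.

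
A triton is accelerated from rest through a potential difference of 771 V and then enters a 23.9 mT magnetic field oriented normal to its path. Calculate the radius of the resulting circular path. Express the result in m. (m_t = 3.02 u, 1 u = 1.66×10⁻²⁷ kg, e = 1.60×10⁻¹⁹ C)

The kinetic energy gained is K = qV = (1×1.60×10^-19)(771) = 1.23×10^-16 J.
v = √(2K/m) = 2.22×10^5 m/s.
r = mv/(qB) = (5.01×10^-27)(2.22×10^5) / [(1×1.60×10^-19)(0.0239)] = 0.291 m.

r ≈ 0.291 m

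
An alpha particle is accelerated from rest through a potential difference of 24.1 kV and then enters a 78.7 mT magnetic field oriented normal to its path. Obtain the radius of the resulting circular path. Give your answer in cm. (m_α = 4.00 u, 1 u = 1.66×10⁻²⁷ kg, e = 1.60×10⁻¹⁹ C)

r ≈ 40.2 cm

The kinetic energy gained is K = qV = (2×1.60×10^-19)(2.41×10^4) = 7.71×10^-15 J.
v = √(2K/m) = 1.52×10^6 m/s.
r = mv/(qB) = (6.64×10^-27)(1.52×10^6) / [(2×1.60×10^-19)(0.0787)] = 0.402 m.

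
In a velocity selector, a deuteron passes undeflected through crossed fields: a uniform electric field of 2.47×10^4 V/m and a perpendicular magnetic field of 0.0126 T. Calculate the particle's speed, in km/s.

v ≈ 1960 km/s

For zero net force, qE = qvB, so v = E/B.
v = (2.47×10^4) / (0.0126) = 1.96×10^6 m/s.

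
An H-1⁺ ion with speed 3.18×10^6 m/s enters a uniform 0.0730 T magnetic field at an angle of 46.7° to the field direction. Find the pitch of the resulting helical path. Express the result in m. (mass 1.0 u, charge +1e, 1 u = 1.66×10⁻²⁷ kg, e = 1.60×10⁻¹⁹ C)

The velocity component along B is v∥ = v cos46.7° = 2.18×10^6 m/s.
The cyclotron period T = 2πm/(qB) = 8.93×10^-7 s is set by m, q, B alone.
Pitch = v∥·T = (2.18×10^6)(8.93×10^-7) = 1.95 m.

pitch ≈ 1.95 m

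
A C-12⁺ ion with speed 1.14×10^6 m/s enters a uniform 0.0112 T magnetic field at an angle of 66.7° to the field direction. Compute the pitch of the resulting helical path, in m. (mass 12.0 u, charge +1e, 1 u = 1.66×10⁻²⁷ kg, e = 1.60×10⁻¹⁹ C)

pitch ≈ 31.5 m

The velocity component along B is v∥ = v cos66.7° = 4.51×10^5 m/s.
The cyclotron period T = 2πm/(qB) = 6.98×10^-5 s is set by m, q, B alone.
Pitch = v∥·T = (4.51×10^5)(6.98×10^-5) = 31.5 m.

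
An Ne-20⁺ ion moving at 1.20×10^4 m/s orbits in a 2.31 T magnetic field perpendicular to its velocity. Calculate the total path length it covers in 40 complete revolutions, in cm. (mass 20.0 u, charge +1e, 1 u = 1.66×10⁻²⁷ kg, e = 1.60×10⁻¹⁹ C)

L ≈ 27.1 cm

r = mv/(qB) = 1.08×10^-3 m, so one revolution covers 2πr = 6.77×10^-3 m.
In 40 revolutions: L = 40·2πr = 0.271 m.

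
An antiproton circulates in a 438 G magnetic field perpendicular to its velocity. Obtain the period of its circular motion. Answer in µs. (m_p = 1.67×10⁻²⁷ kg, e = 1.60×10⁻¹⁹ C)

T ≈ 1.50 µs

The cyclotron period is independent of speed: T = 2πm/(qB).
T = 2π(1.67×10^-27) / [(1×1.60×10^-19)(0.0438)] = 1.50×10^-6 s.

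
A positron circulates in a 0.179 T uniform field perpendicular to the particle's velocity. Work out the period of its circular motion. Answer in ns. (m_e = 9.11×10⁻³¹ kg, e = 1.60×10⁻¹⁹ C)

T ≈ 0.200 ns

The cyclotron period is independent of speed: T = 2πm/(qB).
T = 2π(9.11×10^-31) / [(1×1.60×10^-19)(0.179)] = 2.00×10^-10 s.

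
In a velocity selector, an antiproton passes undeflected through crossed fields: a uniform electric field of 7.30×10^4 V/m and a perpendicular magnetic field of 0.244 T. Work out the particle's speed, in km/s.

For zero net force, qE = qvB, so v = E/B.
v = (7.30×10^4) / (0.244) = 2.99×10^5 m/s.

v ≈ 299 km/s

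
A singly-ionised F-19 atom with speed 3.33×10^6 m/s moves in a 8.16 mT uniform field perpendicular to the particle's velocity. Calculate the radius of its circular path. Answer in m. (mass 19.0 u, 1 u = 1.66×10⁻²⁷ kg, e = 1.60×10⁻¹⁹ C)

The magnetic force provides the centripetal force: qvB = mv²/r, so r = mv/(qB).
r = (3.15×10^-26 kg)(3.33×10^6 m/s) / [(1×1.60×10^-19 C)(8.16×10^-3 T)] = 80.4 m.

r ≈ 80.4 m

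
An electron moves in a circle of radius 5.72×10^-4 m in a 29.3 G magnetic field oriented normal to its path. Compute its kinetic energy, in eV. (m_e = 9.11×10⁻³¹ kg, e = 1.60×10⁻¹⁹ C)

v = qBr/m = (1×1.60×10^-19)(2.93×10^-3)(5.72×10^-4) / (9.11×10^-31) = 2.94×10^5 m/s.
K = ½mv² = 0.5·(9.11×10^-31)·(2.94×10^5)² = 3.95×10^-20 J = 0.247 eV.

K ≈ 0.247 eV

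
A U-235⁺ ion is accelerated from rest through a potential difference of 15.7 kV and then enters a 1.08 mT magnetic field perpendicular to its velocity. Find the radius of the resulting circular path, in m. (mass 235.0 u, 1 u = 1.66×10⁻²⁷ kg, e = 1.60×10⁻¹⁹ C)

The kinetic energy gained is K = qV = (1×1.60×10^-19)(1.57×10^4) = 2.51×10^-15 J.
v = √(2K/m) = 1.13×10^5 m/s.
r = mv/(qB) = (3.90×10^-25)(1.13×10^5) / [(1×1.60×10^-19)(1.08×10^-3)] = 256 m.

r ≈ 256 m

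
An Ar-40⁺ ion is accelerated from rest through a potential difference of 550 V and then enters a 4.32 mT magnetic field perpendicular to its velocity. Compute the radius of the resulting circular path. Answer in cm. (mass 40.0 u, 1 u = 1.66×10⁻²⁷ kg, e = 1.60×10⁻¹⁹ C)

r ≈ 495 cm

The kinetic energy gained is K = qV = (1×1.60×10^-19)(550) = 8.80×10^-17 J.
v = √(2K/m) = 5.15×10^4 m/s.
r = mv/(qB) = (6.64×10^-26)(5.15×10^4) / [(1×1.60×10^-19)(4.32×10^-3)] = 4.95 m.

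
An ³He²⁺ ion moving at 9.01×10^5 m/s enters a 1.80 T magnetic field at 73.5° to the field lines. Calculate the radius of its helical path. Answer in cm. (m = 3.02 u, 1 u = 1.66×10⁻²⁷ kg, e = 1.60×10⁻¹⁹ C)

Only the perpendicular component v⊥ = v sin73.5° = 8.64×10^5 m/s is bent by the field.
r = m v⊥ /(qB) = (5.01×10^-27)(8.64×10^5) / [(2×1.60×10^-19)(1.80)] = 7.52×10^-3 m.

r ≈ 0.752 cm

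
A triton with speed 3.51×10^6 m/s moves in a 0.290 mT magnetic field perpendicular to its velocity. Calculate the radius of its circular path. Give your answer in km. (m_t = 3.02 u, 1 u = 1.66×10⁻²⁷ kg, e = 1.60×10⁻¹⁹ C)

r ≈ 0.379 km

The magnetic force provides the centripetal force: qvB = mv²/r, so r = mv/(qB).
r = (5.01×10^-27 kg)(3.51×10^6 m/s) / [(1×1.60×10^-19 C)(2.90×10^-4 T)] = 379 m.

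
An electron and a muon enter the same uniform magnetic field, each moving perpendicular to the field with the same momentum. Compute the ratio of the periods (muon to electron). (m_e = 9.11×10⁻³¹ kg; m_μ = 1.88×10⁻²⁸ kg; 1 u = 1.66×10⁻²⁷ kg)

T = 2πm/(qB) is independent of speed, so T₂/T₁ = (m₂/q₂)/(m₁/q₁).
T_{muon}/T_{electron} = (1.88×10^-28/1e) / (9.11×10^-31/1e) = 206.

ratio ≈ 206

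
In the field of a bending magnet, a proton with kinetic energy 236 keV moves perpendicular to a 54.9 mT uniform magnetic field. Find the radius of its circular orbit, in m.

r ≈ 1.28 m

Convert the energy: K = 236 keV = 3.78×10^-14 J.
v = √(2K/m) = √(2·3.78×10^-14/1.67×10^-27) = 6.72×10^6 m/s.
r = mv/(qB) = (1.67×10^-27)(6.72×10^6) / [(1×1.60×10^-19)(0.0549)] = 1.28 m.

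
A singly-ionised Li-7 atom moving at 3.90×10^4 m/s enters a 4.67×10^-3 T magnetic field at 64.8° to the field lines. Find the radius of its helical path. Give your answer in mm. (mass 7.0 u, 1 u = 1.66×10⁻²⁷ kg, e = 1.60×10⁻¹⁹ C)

Only the perpendicular component v⊥ = v sin64.8° = 3.53×10^4 m/s is bent by the field.
r = m v⊥ /(qB) = (1.16×10^-26)(3.53×10^4) / [(1×1.60×10^-19)(4.67×10^-3)] = 0.549 m.

r ≈ 549 mm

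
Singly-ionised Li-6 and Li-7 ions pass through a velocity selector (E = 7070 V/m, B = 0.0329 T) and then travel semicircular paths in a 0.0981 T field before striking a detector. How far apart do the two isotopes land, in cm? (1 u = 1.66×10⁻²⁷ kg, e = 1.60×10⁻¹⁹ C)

Δd ≈ 4.55 cm

Both emerge at v = E/B₁ = 2.15×10^5 m/s.
r = mv/(qB₂), so r₁ = 0.1364 m and r₂ = 0.1591 m, giving Δr = 0.0227 m.
After a semicircle each ion lands a diameter 2r from the entry slit, so the separation is 2Δr = 0.0455 m.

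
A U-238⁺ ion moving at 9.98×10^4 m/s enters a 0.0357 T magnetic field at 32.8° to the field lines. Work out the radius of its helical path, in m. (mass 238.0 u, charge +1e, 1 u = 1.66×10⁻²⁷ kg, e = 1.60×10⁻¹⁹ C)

r ≈ 3.74 m

Only the perpendicular component v⊥ = v sin32.8° = 5.41×10^4 m/s is bent by the field.
r = m v⊥ /(qB) = (3.95×10^-25)(5.41×10^4) / [(1×1.60×10^-19)(0.0357)] = 3.74 m.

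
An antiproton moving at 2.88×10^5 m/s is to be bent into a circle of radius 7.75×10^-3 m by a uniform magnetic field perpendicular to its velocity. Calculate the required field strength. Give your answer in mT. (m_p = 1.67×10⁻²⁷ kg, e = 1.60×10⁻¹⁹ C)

B ≈ 388 mT

qvB = mv²/r gives B = mv/(qr).
B = (1.67×10^-27)(2.88×10^5) / [(1×1.60×10^-19)(7.75×10^-3)] = 0.388 T.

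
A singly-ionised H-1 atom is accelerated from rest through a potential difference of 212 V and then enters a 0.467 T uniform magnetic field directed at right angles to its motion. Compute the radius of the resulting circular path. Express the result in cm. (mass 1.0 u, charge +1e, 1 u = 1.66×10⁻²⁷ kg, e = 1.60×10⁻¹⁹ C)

The kinetic energy gained is K = qV = (1×1.60×10^-19)(212) = 3.39×10^-17 J.
v = √(2K/m) = 2.02×10^5 m/s.
r = mv/(qB) = (1.66×10^-27)(2.02×10^5) / [(1×1.60×10^-19)(0.467)] = 4.49×10^-3 m.

r ≈ 0.449 cm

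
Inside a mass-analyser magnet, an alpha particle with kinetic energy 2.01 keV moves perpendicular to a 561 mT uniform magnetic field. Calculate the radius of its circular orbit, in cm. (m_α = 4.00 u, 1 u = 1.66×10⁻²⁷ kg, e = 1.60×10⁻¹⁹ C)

r ≈ 1.15 cm

Convert the energy: K = 2.01 keV = 3.22×10^-16 J.
v = √(2K/m) = √(2·3.22×10^-16/6.64×10^-27) = 3.11×10^5 m/s.
r = mv/(qB) = (6.64×10^-27)(3.11×10^5) / [(2×1.60×10^-19)(0.561)] = 0.0115 m.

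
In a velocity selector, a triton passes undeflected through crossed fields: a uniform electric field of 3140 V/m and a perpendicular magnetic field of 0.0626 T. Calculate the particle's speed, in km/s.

v ≈ 50.2 km/s

For zero net force, qE = qvB, so v = E/B.
v = (3140) / (0.0626) = 5.02×10^4 m/s.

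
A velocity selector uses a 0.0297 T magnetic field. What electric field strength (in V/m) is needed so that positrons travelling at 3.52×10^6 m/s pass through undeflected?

qE = qvB ⇒ E = vB = (3.52×10^6)(0.0297) = 1.05×10^5 V/m.

E ≈ 1.05×10^5 V/m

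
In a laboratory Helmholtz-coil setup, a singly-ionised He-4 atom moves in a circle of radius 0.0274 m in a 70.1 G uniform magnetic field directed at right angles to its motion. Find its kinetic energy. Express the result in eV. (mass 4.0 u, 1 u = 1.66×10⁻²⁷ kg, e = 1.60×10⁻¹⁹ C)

K ≈ 0.444 eV

v = qBr/m = (1×1.60×10^-19)(7.01×10^-3)(0.0274) / (6.64×10^-27) = 4630 m/s.
K = ½mv² = 0.5·(6.64×10^-27)·(4630)² = 7.11×10^-20 J = 0.444 eV.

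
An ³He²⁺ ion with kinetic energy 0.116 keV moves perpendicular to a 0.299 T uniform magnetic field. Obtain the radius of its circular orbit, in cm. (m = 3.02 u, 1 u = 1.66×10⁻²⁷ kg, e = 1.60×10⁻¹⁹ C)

r ≈ 0.451 cm

Convert the energy: K = 0.116 keV = 1.86×10^-17 J.
v = √(2K/m) = √(2·1.86×10^-17/5.01×10^-27) = 8.60×10^4 m/s.
r = mv/(qB) = (5.01×10^-27)(8.60×10^4) / [(2×1.60×10^-19)(0.299)] = 4.51×10^-3 m.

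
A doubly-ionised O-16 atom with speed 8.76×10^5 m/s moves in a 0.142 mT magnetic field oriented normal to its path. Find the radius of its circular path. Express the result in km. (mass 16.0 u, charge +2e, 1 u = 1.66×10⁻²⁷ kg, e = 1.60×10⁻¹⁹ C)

r ≈ 0.512 km

The magnetic force provides the centripetal force: qvB = mv²/r, so r = mv/(qB).
r = (2.66×10^-26 kg)(8.76×10^5 m/s) / [(2×1.60×10^-19 C)(1.42×10^-4 T)] = 512 m.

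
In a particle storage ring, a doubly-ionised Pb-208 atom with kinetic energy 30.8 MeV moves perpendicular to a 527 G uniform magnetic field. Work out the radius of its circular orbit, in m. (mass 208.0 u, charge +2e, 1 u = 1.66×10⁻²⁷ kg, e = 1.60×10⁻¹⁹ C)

r ≈ 109 m

Convert the energy: K = 30.8 MeV = 4.93×10^-12 J.
v = √(2K/m) = √(2·4.93×10^-12/3.45×10^-25) = 5.34×10^6 m/s.
r = mv/(qB) = (3.45×10^-25)(5.34×10^6) / [(2×1.60×10^-19)(0.0527)] = 109 m.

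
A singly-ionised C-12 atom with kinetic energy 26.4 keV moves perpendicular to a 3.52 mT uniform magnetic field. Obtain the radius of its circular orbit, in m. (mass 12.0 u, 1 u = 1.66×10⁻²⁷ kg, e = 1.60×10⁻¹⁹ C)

Convert the energy: K = 26.4 keV = 4.22×10^-15 J.
v = √(2K/m) = √(2·4.22×10^-15/1.99×10^-26) = 6.51×10^5 m/s.
r = mv/(qB) = (1.99×10^-26)(6.51×10^5) / [(1×1.60×10^-19)(3.52×10^-3)] = 23.0 m.

r ≈ 23.0 m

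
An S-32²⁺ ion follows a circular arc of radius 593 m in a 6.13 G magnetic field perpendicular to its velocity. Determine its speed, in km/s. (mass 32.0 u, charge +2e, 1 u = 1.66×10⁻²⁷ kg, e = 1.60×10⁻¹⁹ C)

v ≈ 2190 km/s

From qvB = mv²/r, v = qBr/m.
v = (2×1.60×10^-19)(6.13×10^-4)(593) / (5.31×10^-26) = 2.19×10^6 m/s.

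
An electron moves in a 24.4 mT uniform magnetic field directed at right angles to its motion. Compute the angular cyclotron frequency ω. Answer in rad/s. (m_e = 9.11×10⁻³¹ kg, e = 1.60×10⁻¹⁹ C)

ω ≈ 4.29×10^9 rad/s

ω = qB/m = (1×1.60×10^-19)(0.0244) / (9.11×10^-31) = 4.29×10^9 rad/s.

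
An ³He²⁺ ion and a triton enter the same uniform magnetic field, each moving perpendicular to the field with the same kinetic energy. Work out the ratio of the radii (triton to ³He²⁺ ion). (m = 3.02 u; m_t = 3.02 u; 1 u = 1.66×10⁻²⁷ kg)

r = √(2mK)/(qB) ⇒ at equal K, r ∝ √m/q.
r_{triton}/r_{³He²⁺ ion} = 2.00.

ratio ≈ 2.00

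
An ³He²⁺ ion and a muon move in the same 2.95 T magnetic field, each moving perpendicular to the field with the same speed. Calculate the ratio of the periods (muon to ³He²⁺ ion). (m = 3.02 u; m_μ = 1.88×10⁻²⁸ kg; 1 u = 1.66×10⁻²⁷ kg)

T = 2πm/(qB) is independent of speed, so T₂/T₁ = (m₂/q₂)/(m₁/q₁).
T_{muon}/T_{³He²⁺ ion} = (1.88×10^-28/1e) / (5.01×10^-27/2e) = 0.0750.

ratio ≈ 0.0750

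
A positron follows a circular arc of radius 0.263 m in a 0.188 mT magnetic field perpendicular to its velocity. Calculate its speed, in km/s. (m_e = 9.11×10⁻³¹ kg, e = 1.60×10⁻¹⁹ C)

From qvB = mv²/r, v = qBr/m.
v = (1×1.60×10^-19)(1.88×10^-4)(0.263) / (9.11×10^-31) = 8.68×10^6 m/s.

v ≈ 8680 km/s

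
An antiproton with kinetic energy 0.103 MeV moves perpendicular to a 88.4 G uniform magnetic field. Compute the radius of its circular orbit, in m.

Convert the energy: K = 0.103 MeV = 1.65×10^-14 J.
v = √(2K/m) = √(2·1.65×10^-14/1.67×10^-27) = 4.44×10^6 m/s.
r = mv/(qB) = (1.67×10^-27)(4.44×10^6) / [(1×1.60×10^-19)(8.84×10^-3)] = 5.25 m.

r ≈ 5.25 m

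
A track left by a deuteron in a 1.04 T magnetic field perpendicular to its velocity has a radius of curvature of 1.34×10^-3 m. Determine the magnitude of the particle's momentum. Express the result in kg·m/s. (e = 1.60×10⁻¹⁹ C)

p ≈ 2.23×10^-22 kg·m/s

Since qvB = mv²/r, the momentum p = mv = qBr.
p = (1×1.60×10^-19)(1.04)(1.34×10^-3) = 2.23×10^-22 kg·m/s.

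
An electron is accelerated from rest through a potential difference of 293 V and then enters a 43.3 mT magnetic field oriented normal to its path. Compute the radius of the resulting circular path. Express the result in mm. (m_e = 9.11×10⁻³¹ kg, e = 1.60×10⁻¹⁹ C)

The kinetic energy gained is K = qV = (1×1.60×10^-19)(293) = 4.69×10^-17 J.
v = √(2K/m) = 1.01×10^7 m/s.
r = mv/(qB) = (9.11×10^-31)(1.01×10^7) / [(1×1.60×10^-19)(0.0433)] = 1.33×10^-3 m.

r ≈ 1.33 mm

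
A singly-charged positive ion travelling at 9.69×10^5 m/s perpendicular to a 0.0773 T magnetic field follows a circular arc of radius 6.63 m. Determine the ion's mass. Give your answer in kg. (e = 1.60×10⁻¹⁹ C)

m ≈ 8.46×10^-26 kg

qvB = mv²/r ⇒ m = qBr/v.
m = (1×1.60×10^-19)(0.0773)(6.63) / (9.69×10^5) = 8.46×10^-26 kg.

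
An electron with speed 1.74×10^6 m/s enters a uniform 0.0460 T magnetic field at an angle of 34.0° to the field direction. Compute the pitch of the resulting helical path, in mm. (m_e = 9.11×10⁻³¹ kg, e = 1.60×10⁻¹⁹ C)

pitch ≈ 1.12 mm

The velocity component along B is v∥ = v cos34.0° = 1.44×10^6 m/s.
The cyclotron period T = 2πm/(qB) = 7.78×10^-10 s is set by m, q, B alone.
Pitch = v∥·T = (1.44×10^6)(7.78×10^-10) = 1.12×10^-3 m.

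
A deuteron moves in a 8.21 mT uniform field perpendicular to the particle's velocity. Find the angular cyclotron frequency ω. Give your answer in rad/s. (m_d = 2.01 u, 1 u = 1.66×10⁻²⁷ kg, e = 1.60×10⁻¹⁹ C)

ω = qB/m = (1×1.60×10^-19)(8.21×10^-3) / (3.34×10^-27) = 3.94×10^5 rad/s.

ω ≈ 3.94×10^5 rad/s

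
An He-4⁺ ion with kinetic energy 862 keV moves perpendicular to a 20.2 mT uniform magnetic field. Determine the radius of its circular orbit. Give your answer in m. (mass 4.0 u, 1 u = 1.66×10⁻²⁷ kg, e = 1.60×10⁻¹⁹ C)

Convert the energy: K = 862 keV = 1.38×10^-13 J.
v = √(2K/m) = √(2·1.38×10^-13/6.64×10^-27) = 6.45×10^6 m/s.
r = mv/(qB) = (6.64×10^-27)(6.45×10^6) / [(1×1.60×10^-19)(0.0202)] = 13.2 m.

r ≈ 13.2 m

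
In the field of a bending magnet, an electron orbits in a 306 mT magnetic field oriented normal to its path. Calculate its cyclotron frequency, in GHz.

f ≈ 8.55 GHz

f = qB/(2πm) = (1×1.60×10^-19)(0.306) / [2π(9.11×10^-31)] = 8.55×10^9 Hz.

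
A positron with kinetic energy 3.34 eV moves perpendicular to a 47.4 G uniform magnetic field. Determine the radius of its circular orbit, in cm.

r ≈ 0.130 cm

Convert the energy: K = 3.34 eV = 5.34×10^-19 J.
v = √(2K/m) = √(2·5.34×10^-19/9.11×10^-31) = 1.08×10^6 m/s.
r = mv/(qB) = (9.11×10^-31)(1.08×10^6) / [(1×1.60×10^-19)(4.74×10^-3)] = 1.30×10^-3 m.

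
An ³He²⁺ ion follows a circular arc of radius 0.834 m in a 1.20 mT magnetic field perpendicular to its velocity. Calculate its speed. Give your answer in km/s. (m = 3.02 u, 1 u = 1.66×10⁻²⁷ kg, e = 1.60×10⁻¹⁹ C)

v ≈ 63.9 km/s

From qvB = mv²/r, v = qBr/m.
v = (2×1.60×10^-19)(1.20×10^-3)(0.834) / (5.01×10^-27) = 6.39×10^4 m/s.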